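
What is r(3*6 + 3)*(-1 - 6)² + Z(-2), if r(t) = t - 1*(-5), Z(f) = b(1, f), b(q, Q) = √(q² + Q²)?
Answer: 1274 + √5 ≈ 1276.2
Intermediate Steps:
b(q, Q) = √(Q² + q²)
Z(f) = √(1 + f²) (Z(f) = √(f² + 1²) = √(f² + 1) = √(1 + f²))
r(t) = 5 + t (r(t) = t + 5 = 5 + t)
r(3*6 + 3)*(-1 - 6)² + Z(-2) = (5 + (3*6 + 3))*(-1 - 6)² + √(1 + (-2)²) = (5 + (18 + 3))*(-7)² + √(1 + 4) = (5 + 21)*49 + √5 = 26*49 + √5 = 1274 + √5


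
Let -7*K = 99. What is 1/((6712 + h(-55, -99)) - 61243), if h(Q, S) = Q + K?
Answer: -7/382201 ≈ -1.8315e-5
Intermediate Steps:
K = -99/7 (K = -1/7*99 = -99/7 ≈ -14.143)
h(Q, S) = -99/7 + Q (h(Q, S) = Q - 99/7 = -99/7 + Q)
1/((6712 + h(-55, -99)) - 61243) = 1/((6712 + (-99/7 - 55)) - 61243) = 1/((6712 - 484/7) - 61243) = 1/(46500/7 - 61243) = 1/(-382201/7) = -7/382201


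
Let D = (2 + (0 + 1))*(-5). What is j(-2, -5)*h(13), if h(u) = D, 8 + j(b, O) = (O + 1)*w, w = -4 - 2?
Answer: -240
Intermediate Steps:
w = -6
D = -15 (D = (2 + 1)*(-5) = 3*(-5) = -15)
j(b, O) = -14 - 6*O (j(b, O) = -8 + (O + 1)*(-6) = -8 + (1 + O)*(-6) = -8 + (-6 - 6*O) = -14 - 6*O)
h(u) = -15
j(-2, -5)*h(13) = (-14 - 6*(-5))*(-15) = (-14 + 30)*(-15) = 16*(-15) = -240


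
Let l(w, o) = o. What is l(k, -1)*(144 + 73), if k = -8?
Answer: -217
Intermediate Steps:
l(k, -1)*(144 + 73) = -(144 + 73) = -1*217 = -217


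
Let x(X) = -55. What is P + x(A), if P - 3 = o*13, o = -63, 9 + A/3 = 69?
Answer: -871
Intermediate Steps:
A = 180 (A = -27 + 3*69 = -27 + 207 = 180)
P = -816 (P = 3 - 63*13 = 3 - 819 = -816)
P + x(A) = -816 - 55 = -871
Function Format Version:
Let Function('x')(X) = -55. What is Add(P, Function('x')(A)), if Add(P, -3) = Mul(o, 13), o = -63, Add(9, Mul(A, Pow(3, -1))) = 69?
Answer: -871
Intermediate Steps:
A = 180 (A = Add(-27, Mul(3, 69)) = Add(-27, 207) = 180)
P = -816 (P = Add(3, Mul(-63, 13)) = Add(3, -819) = -816)
Add(P, Function('x')(A)) = Add(-816, -55) = -871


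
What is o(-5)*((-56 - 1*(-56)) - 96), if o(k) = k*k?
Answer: -2400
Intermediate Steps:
o(k) = k**2
o(-5)*((-56 - 1*(-56)) - 96) = (-5)**2*((-56 - 1*(-56)) - 96) = 25*((-56 + 56) - 96) = 25*(0 - 96) = 25*(-96) = -2400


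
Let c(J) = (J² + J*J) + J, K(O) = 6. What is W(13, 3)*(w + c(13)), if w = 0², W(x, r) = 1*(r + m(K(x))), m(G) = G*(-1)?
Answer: -1053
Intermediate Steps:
m(G) = -G
W(x, r) = -6 + r (W(x, r) = 1*(r - 1*6) = 1*(r - 6) = 1*(-6 + r) = -6 + r)
w = 0
c(J) = J + 2*J² (c(J) = (J² + J²) + J = 2*J² + J = J + 2*J²)
W(13, 3)*(w + c(13)) = (-6 + 3)*(0 + 13*(1 + 2*13)) = -3*(0 + 13*(1 + 26)) = -3*(0 + 13*27) = -3*(0 + 351) = -3*351 = -1053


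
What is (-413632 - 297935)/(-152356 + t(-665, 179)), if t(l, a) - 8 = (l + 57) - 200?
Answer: 237189/51052 ≈ 4.6460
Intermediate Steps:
t(l, a) = -135 + l (t(l, a) = 8 + ((l + 57) - 200) = 8 + ((57 + l) - 200) = 8 + (-143 + l) = -135 + l)
(-413632 - 297935)/(-152356 + t(-665, 179)) = (-413632 - 297935)/(-152356 + (-135 - 665)) = -711567/(-152356 - 800) = -711567/(-153156) = -711567*(-1/153156) = 237189/51052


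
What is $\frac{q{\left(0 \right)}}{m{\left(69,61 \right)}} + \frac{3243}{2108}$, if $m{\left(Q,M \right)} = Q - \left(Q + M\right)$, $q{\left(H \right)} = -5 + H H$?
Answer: $\frac{208363}{128588} \approx 1.6204$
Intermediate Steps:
$q{\left(H \right)} = -5 + H^{2}$
$m{\left(Q,M \right)} = - M$ ($m{\left(Q,M \right)} = Q - \left(M + Q\right) = - M$)
$\frac{q{\left(0 \right)}}{m{\left(69,61 \right)}} + \frac{3243}{2108} = \frac{-5 + 0^{2}}{\left(-1\right) 61} + \frac{3243}{2108} = \frac{-5 + 0}{-61} + 3243 \cdot \frac{1}{2108} = \left(-5\right) \left(- \frac{1}{61}\right) + \frac{3243}{2108} = \frac{5}{61} + \frac{3243}{2108} = \frac{208363}{128588}$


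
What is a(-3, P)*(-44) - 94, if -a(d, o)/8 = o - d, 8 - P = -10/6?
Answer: 13094/3 ≈ 4364.7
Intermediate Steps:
P = 29/3 (P = 8 - (-10)/6 = 8 - 1*(-5/3) = 8 + 5/3 = 29/3 ≈ 9.6667)
a(d, o) = -8*o + 8*d (a(d, o) = -8*(o - d) = -8*o + 8*d)
a(-3, P)*(-44) - 94 = (-8*29/3 + 8*(-3))*(-44) - 94 = (-232/3 - 24)*(-44) - 94 = -304/3*(-44) - 94 = 13376/3 - 94 = 13094/3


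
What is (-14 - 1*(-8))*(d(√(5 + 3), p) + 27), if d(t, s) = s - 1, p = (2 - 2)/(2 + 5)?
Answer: -156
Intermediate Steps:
p = 0 (p = 0/7 = 0*(⅐) = 0)
d(t, s) = -1 + s
(-14 - 1*(-8))*(d(√(5 + 3), p) + 27) = (-14 - 1*(-8))*((-1 + 0) + 27) = (-14 + 8)*(-1 + 27) = -6*26 = -156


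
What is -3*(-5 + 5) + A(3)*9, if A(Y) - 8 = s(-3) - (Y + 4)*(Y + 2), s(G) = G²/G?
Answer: -270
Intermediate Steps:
s(G) = G
A(Y) = 5 - (2 + Y)*(4 + Y) (A(Y) = 8 + (-3 - (Y + 4)*(Y + 2)) = 8 + (-3 - (4 + Y)*(2 + Y)) = 8 + (-3 - (2 + Y)*(4 + Y)) = 5 - (2 + Y)*(4 + Y))
-3*(-5 + 5) + A(3)*9 = -3*(-5 + 5) + (-3 - 1*3² - 6*3)*9 = -3*0 + (-3 - 1*9 - 18)*9 = 0 + (-3 - 9 - 18)*9 = 0 - 30*9 = 0 - 270 = -270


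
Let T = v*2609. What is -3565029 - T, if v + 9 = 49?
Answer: -3669389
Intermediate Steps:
v = 40 (v = -9 + 49 = 40)
T = 104360 (T = 40*2609 = 104360)
-3565029 - T = -3565029 - 1*104360 = -3565029 - 104360 = -3669389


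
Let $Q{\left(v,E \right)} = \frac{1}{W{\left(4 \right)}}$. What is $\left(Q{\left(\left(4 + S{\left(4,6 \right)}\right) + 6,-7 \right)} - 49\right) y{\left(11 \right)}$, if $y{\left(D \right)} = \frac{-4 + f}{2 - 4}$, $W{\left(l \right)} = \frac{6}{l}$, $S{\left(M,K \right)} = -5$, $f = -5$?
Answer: $- \frac{435}{2} \approx -217.5$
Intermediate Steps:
$Q{\left(v,E \right)} = \frac{2}{3}$ ($Q{\left(v,E \right)} = \frac{1}{6 \cdot \frac{1}{4}} = \frac{1}{\frac{3}{2}} = \frac{2}{3}$)
$y{\left(D \right)} = \frac{9}{2}$ ($y{\left(D \right)} = \frac{-4 - 5}{2 - 4} = - \frac{9}{-2} = \left(-9\right) \left(- \frac{1}{2}\right) = \frac{9}{2}$)
$\left(Q{\left(\left(4 + S{\left(4,6 \right)}\right) + 6,-7 \right)} - 49\right) y{\left(11 \right)} = \left(\frac{2}{3} - 49\right) \frac{9}{2} = \left(- \frac{145}{3}\right) \frac{9}{2} = - \frac{435}{2}$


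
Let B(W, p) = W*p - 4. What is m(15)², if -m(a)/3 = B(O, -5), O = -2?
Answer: 324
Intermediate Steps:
B(W, p) = -4 + W*p
m(a) = -18 (m(a) = -3*(-4 - 2*(-5)) = -3*(-4 + 10) = -3*6 = -18)
m(15)² = (-18)² = 324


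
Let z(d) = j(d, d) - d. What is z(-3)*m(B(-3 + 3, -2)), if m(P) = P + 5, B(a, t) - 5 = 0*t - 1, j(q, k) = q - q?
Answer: 27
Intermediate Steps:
j(q, k) = 0
B(a, t) = 4 (B(a, t) = 5 + (0*t - 1) = 5 + (0 - 1) = 5 - 1 = 4)
z(d) = -d (z(d) = 0 - d = -d)
m(P) = 5 + P
z(-3)*m(B(-3 + 3, -2)) = (-1*(-3))*(5 + 4) = 3*9 = 27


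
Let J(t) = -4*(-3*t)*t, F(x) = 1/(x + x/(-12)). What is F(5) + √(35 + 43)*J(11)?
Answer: 12/55 + 1452*√78 ≈ 12824.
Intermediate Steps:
F(x) = 12/(11*x) (F(x) = 1/(x + x*(-1/12)) = 1/(x - x/12) = 1/(11*x/12) = 12/(11*x))
J(t) = 12*t² (J(t) = -(-12)*t² = 12*t²)
F(5) + √(35 + 43)*J(11) = (12/11)/5 + √(35 + 43)*(12*11²) = (12/11)*(⅕) + √78*(12*121) = 12/55 + √78*1452 = 12/55 + 1452*√78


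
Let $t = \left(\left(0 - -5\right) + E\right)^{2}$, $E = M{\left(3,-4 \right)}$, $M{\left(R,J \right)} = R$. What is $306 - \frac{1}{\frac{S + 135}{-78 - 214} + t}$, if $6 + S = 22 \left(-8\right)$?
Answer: $\frac{5732618}{18735} \approx 305.98$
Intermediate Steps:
$E = 3$
$t = 64$ ($t = \left(\left(0 - -5\right) + 3\right)^{2} = \left(\left(0 + 5\right) + 3\right)^{2} = \left(5 + 3\right)^{2} = 8^{2} = 64$)
$S = -182$ ($S = -6 + 22 \left(-8\right) = -6 - 176 = -182$)
$306 - \frac{1}{\frac{S + 135}{-78 - 214} + t} = 306 - \frac{1}{\frac{-182 + 135}{-78 - 214} + 64} = 306 - \frac{1}{- \frac{47}{-292} + 64} = 306 - \frac{1}{\left(-47\right) \left(- \frac{1}{292}\right) + 64} = 306 - \frac{1}{\frac{47}{292} + 64} = 306 - \frac{1}{\frac{18735}{292}} = 306 - \frac{292}{18735} = \frac{5732618}{18735}$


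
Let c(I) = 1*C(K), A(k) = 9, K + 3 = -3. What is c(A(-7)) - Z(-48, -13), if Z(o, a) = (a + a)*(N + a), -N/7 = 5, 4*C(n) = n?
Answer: -2499/2 ≈ -1249.5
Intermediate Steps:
K = -6 (K = -3 - 3 = -6)
C(n) = n/4
N = -35 (N = -7*5 = -35)
Z(o, a) = 2*a*(-35 + a) (Z(o, a) = (a + a)*(-35 + a) = (2*a)*(-35 + a) = 2*a*(-35 + a))
c(I) = -3/2 (c(I) = 1*((¼)*(-6)) = 1*(-3/2) = -3/2)
c(A(-7)) - Z(-48, -13) = -3/2 - 2*(-13)*(-35 - 13) = -3/2 - 2*(-13)*(-48) = -3/2 - 1*1248 = -3/2 - 1248 = -2499/2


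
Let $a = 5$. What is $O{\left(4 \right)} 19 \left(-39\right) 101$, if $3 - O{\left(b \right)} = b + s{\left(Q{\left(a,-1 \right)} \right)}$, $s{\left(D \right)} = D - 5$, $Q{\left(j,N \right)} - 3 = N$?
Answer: $-149682$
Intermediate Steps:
$Q{\left(j,N \right)} = 3 + N$
$s{\left(D \right)} = -5 + D$
$O{\left(b \right)} = 6 - b$ ($O{\left(b \right)} = 3 - \left(b + \left(-5 + \left(3 - 1\right)\right)\right) = 3 - \left(b + \left(-5 + 2\right)\right) = 3 - \left(b - 3\right) = 3 - \left(-3 + b\right) = 6 - b$)
$O{\left(4 \right)} 19 \left(-39\right) 101 = \left(6 - 4\right) 19 \left(-39\right) 101 = 2 \cdot 19 \left(-39\right) 101 = 38 \left(-39\right) 101 = \left(-1482\right) 101 = -149682$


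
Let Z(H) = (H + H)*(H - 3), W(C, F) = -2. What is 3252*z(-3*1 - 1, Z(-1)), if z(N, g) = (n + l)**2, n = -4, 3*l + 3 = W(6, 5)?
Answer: 313276/3 ≈ 1.0443e+5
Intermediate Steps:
l = -5/3 (l = -1 + (1/3)*(-2) = -1 - 2/3 = -5/3 ≈ -1.6667)
Z(H) = 2*H*(-3 + H) (Z(H) = (2*H)*(-3 + H) = 2*H*(-3 + H))
z(N, g) = 289/9 (z(N, g) = (-4 - 5/3)**2 = (-17/3)**2 = 289/9)
3252*z(-3*1 - 1, Z(-1)) = 3252*(289/9) = 313276/3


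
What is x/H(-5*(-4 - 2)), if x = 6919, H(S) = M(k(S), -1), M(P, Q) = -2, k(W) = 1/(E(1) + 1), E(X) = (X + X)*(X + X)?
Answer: -6919/2 ≈ -3459.5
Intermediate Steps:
E(X) = 4*X**2 (E(X) = (2*X)*(2*X) = 4*X**2)
k(W) = 1/5 (k(W) = 1/(4*1**2 + 1) = 1/(4*1 + 1) = 1/(4 + 1) = 1/5)
H(S) = -2
x/H(-5*(-4 - 2)) = 6919/(-2) = 6919*(-1/2) = -6919/2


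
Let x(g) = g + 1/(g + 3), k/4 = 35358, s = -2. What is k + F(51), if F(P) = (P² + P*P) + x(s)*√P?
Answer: 146634 - √51 ≈ 1.4663e+5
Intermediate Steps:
k = 141432 (k = 4*35358 = 141432)
x(g) = g + 1/(3 + g)
F(P) = -√P + 2*P² (F(P) = (P² + P*P) + ((1 + (-2)² + 3*(-2))/(3 - 2))*√P = (P² + P²) + ((1 + 4 - 6)/1)*√P = 2*P² + (1*(-1))*√P = 2*P² - √P = -√P + 2*P²)
k + F(51) = 141432 + (-√51 + 2*51²) = 141432 + (-√51 + 2*2601) = 141432 + (-√51 + 5202) = 141432 + (5202 - √51) = 146634 - √51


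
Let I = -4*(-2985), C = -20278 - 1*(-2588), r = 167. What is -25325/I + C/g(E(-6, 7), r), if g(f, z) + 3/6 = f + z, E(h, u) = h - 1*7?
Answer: -86042395/733116 ≈ -117.37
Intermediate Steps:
E(h, u) = -7 + h (E(h, u) = h - 7 = -7 + h)
C = -17690 (C = -20278 + 2588 = -17690)
g(f, z) = -½ + f + z (g(f, z) = -½ + (f + z) = -½ + f + z)
I = 11940
-25325/I + C/g(E(-6, 7), r) = -25325/11940 - 17690/(-½ + (-7 - 6) + 167) = -25325*1/11940 - 17690/(-½ - 13 + 167) = -5065/2388 - 17690/307/2 = -5065/2388 - 17690*2/307 = -5065/2388 - 35380/307 = -86042395/733116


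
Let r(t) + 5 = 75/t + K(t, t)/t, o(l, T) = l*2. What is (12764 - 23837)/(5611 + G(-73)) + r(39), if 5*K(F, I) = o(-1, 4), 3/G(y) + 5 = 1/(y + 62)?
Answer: -310055326/61265685 ≈ -5.0608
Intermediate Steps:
G(y) = 3/(-5 + 1/(62 + y)) (G(y) = 3/(-5 + 1/(y + 62)) = 3/(-5 + 1/(62 + y)))
o(l, T) = 2*l
K(F, I) = -2/5 (K(F, I) = (2*(-1))/5 = (1/5)*(-2) = -2/5)
r(t) = -5 + 373/(5*t) (r(t) = -5 + (75/t - 2/(5*t)) = -5 + 373/(5*t))
(12764 - 23837)/(5611 + G(-73)) + r(39) = (12764 - 23837)/(5611 + 3*(-62 - 1*(-73))/(309 + 5*(-73))) + (-5 + (373/5)/39) = -11073/(5611 + 3*(-62 + 73)/(309 - 365)) + (-5 + (373/5)*(1/39)) = -11073/(5611 + 3*11/(-56)) + (-5 + 373/195) = -11073/(5611 + 3*(-1/56)*11) - 602/195 = -11073/(5611 - 33/56) - 602/195 = -11073/314183/56 - 602/195 = -11073*56/314183 - 602/195 = -620088/314183 - 602/195 = -310055326/61265685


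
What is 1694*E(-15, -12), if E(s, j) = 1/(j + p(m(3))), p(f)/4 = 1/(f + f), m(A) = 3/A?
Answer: -847/5 ≈ -169.40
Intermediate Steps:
p(f) = 2/f (p(f) = 4/(f + f) = 4/((2*f)) = 4*(1/(2*f)) = 2/f)
E(s, j) = 1/(2 + j) (E(s, j) = 1/(j + 2/((3/3))) = 1/(j + 2/((3*(⅓)))) = 1/(j + 2/1) = 1/(j + 2*1) = 1/(j + 2) = 1/(2 + j))
1694*E(-15, -12) = 1694/(2 - 12) = 1694/(-10) = 1694*(-⅒) = -847/5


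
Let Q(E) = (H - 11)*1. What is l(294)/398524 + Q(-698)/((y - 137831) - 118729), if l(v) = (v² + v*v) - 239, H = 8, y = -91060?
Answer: 1071640697/2473837730 ≈ 0.43319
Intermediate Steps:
Q(E) = -3 (Q(E) = (8 - 11)*1 = -3*1 = -3)
l(v) = -239 + 2*v² (l(v) = (v² + v²) - 239 = 2*v² - 239 = -239 + 2*v²)
l(294)/398524 + Q(-698)/((y - 137831) - 118729) = (-239 + 2*294²)/398524 - 3/((-91060 - 137831) - 118729) = (-239 + 2*86436)*(1/398524) - 3/(-228891 - 118729) = (-239 + 172872)*(1/398524) - 3/(-347620) = 172633*(1/398524) - 3*(-1/347620) = 172633/398524 + 3/347620 = 1071640697/2473837730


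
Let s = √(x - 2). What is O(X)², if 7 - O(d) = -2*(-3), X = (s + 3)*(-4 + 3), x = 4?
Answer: 1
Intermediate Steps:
s = √2 (s = √(4 - 2) = √2 ≈ 1.4142)
X = -3 - √2 (X = (√2 + 3)*(-4 + 3) = (3 + √2)*(-1) = -3 - √2 ≈ -4.4142)
O(d) = 1 (O(d) = 7 - (-2)*(-3) = 7 - 1*6 = 7 - 6 = 1)
O(X)² = 1² = 1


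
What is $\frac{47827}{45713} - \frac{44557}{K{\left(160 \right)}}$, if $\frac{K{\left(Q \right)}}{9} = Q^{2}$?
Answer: $\frac{8982506659}{10532275200} \approx 0.85286$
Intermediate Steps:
$K{\left(Q \right)} = 9 Q^{2}$
$\frac{47827}{45713} - \frac{44557}{K{\left(160 \right)}} = \frac{47827}{45713} - \frac{44557}{9 \cdot 160^{2}} = 47827 \cdot \frac{1}{45713} - \frac{44557}{9 \cdot 25600} = \frac{47827}{45713} - \frac{44557}{230400} = \frac{8982506659}{10532275200}$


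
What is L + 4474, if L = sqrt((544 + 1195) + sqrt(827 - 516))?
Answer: 4474 + sqrt(1739 + sqrt(311)) ≈ 4515.9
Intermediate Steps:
L = sqrt(1739 + sqrt(311)) ≈ 41.912
L + 4474 = sqrt(1739 + sqrt(311)) + 4474 = 4474 + sqrt(1739 + sqrt(311))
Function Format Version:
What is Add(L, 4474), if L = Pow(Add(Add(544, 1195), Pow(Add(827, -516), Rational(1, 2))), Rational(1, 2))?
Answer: Add(4474, Pow(Add(1739, Pow(311, Rational(1, 2))), Rational(1, 2))) ≈ 4515.9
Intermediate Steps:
L = Pow(Add(1739, Pow(311, Rational(1, 2))), Rational(1, 2)) ≈ 41.912
Add(L, 4474) = Add(Pow(Add(1739, Pow(311, Rational(1, 2))), Rational(1, 2)), 4474) = Add(4474, Pow(Add(1739, Pow(311, Rational(1, 2))), Rational(1, 2)))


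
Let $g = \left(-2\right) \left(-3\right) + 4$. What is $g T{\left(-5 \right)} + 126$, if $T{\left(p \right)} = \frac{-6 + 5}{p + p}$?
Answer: $127$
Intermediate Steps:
$g = 10$ ($g = 6 + 4 = 10$)
$T{\left(p \right)} = - \frac{1}{2 p}$
$g T{\left(-5 \right)} + 126 = 10 \left(- \frac{1}{2 \left(-5\right)}\right) + 126 = 10 \left(\left(- \frac{1}{2}\right) \left(- \frac{1}{5}\right)\right) + 126 = 10 \cdot \frac{1}{10} + 126 = 1 + 126 = 127$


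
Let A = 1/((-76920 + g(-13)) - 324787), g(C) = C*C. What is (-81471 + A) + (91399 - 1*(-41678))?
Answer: 20721770027/401538 ≈ 51606.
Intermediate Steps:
g(C) = C**2
A = -1/401538 (A = 1/((-76920 + (-13)**2) - 324787) = 1/((-76920 + 169) - 324787) = 1/(-76751 - 324787) = 1/(-401538) = -1/401538 ≈ -2.4904e-6)
(-81471 + A) + (91399 - 1*(-41678)) = (-81471 - 1/401538) + (91399 - 1*(-41678)) = -32713702399/401538 + (91399 + 41678) = -32713702399/401538 + 133077 = 20721770027/401538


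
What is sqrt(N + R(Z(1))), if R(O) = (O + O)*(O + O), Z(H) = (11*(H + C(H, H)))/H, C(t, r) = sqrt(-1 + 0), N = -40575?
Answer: sqrt(-40575 + 968*I) ≈ 2.403 + 201.45*I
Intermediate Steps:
C(t, r) = I (C(t, r) = sqrt(-1) = I)
Z(H) = (11*I + 11*H)/H (Z(H) = (11*(H + I))/H = (11*(I + H))/H = (11*I + 11*H)/H)
R(O) = 4*O**2 (R(O) = (2*O)*(2*O) = 4*O**2)
sqrt(N + R(Z(1))) = sqrt(-40575 + 4*(11 + 11*I/1)**2) = sqrt(-40575 + 4*(11 + 11*I*1)**2) = sqrt(-40575 + 4*(11 + 11*I)**2)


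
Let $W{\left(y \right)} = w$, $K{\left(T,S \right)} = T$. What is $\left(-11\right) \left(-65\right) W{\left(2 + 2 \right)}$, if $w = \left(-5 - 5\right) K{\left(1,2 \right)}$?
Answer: $-7150$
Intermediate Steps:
$w = -10$ ($w = \left(-5 - 5\right) 1 = \left(-10\right) 1 = -10$)
$W{\left(y \right)} = -10$
$\left(-11\right) \left(-65\right) W{\left(2 + 2 \right)} = \left(-11\right) \left(-65\right) \left(-10\right) = 715 \left(-10\right) = -7150$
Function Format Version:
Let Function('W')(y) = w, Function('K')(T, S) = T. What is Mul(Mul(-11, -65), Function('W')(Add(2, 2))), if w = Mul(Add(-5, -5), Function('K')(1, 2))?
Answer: -7150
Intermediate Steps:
w = -10 (w = Mul(Add(-5, -5), 1) = Mul(-10, 1) = -10)
Function('W')(y) = -10
Mul(Mul(-11, -65), Function('W')(Add(2, 2))) = Mul(Mul(-11, -65), -10) = Mul(715, -10) = -7150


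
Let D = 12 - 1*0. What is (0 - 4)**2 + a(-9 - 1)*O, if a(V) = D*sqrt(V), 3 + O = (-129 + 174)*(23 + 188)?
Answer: 16 + 113904*I*sqrt(10) ≈ 16.0 + 3.602e+5*I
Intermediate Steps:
D = 12 (D = 12 + 0 = 12)
O = 9492 (O = -3 + (-129 + 174)*(23 + 188) = -3 + 45*211 = -3 + 9495 = 9492)
a(V) = 12*sqrt(V)
(0 - 4)**2 + a(-9 - 1)*O = (0 - 4)**2 + (12*sqrt(-9 - 1))*9492 = (-4)**2 + (12*sqrt(-10))*9492 = 16 + (12*(I*sqrt(10)))*9492 = 16 + (12*I*sqrt(10))*9492 = 16 + 113904*I*sqrt(10)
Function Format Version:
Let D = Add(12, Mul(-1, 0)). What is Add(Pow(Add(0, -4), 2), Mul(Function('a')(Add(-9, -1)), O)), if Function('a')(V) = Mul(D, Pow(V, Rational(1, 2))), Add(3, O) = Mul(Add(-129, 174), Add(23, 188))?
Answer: Add(16, Mul(113904, I, Pow(10, Rational(1, 2)))) ≈ Add(16.000, Mul(3.6020e+5, I))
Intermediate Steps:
D = 12 (D = Add(12, 0) = 12)
O = 9492 (O = Add(-3, Mul(Add(-129, 174), Add(23, 188))) = Add(-3, Mul(45, 211)) = Add(-3, 9495) = 9492)
Function('a')(V) = Mul(12, Pow(V, Rational(1, 2)))
Add(Pow(Add(0, -4), 2), Mul(Function('a')(Add(-9, -1)), O)) = Add(Pow(Add(0, -4), 2), Mul(Mul(12, Pow(Add(-9, -1), Rational(1, 2))), 9492)) = Add(Pow(-4, 2), Mul(Mul(12, Pow(-10, Rational(1, 2))), 9492)) = Add(16, Mul(Mul(12, Mul(I, Pow(10, Rational(1, 2)))), 9492)) = Add(16, Mul(Mul(12, I, Pow(10, Rational(1, 2))), 9492)) = Add(16, Mul(113904, I, Pow(10, Rational(1, 2))))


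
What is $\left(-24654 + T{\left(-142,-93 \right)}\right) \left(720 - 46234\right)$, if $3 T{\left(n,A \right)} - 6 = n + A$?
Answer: $\frac{3376729174}{3} \approx 1.1256 \cdot 10^{9}$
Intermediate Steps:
$T{\left(n,A \right)} = 2 + \frac{A}{3} + \frac{n}{3}$ ($T{\left(n,A \right)} = 2 + \frac{n + A}{3} = 2 + \frac{A + n}{3} = 2 + \left(\frac{A}{3} + \frac{n}{3}\right) = 2 + \frac{A}{3} + \frac{n}{3}$)
$\left(-24654 + T{\left(-142,-93 \right)}\right) \left(720 - 46234\right) = \left(-24654 + \left(2 + \frac{1}{3} \left(-93\right) + \frac{1}{3} \left(-142\right)\right)\right) \left(720 - 46234\right) = \left(-24654 - \frac{229}{3}\right) \left(-45514\right) = \left(- \frac{74191}{3}\right) \left(-45514\right) = \frac{3376729174}{3}$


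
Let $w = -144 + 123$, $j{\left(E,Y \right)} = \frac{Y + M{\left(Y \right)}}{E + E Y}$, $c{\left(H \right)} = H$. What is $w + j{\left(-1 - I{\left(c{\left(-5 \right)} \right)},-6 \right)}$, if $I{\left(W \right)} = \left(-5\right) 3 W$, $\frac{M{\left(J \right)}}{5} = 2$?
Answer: $- \frac{1994}{95} \approx -20.989$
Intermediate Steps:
$M{\left(J \right)} = 10$ ($M{\left(J \right)} = 5 \cdot 2 = 10$)
$I{\left(W \right)} = - 15 W$
$j{\left(E,Y \right)} = \frac{10 + Y}{E + E Y}$ ($j{\left(E,Y \right)} = \frac{Y + 10}{E + E Y} = \frac{10 + Y}{E + E Y}$)
$w = -21$
$w + j{\left(-1 - I{\left(c{\left(-5 \right)} \right)},-6 \right)} = -21 + \frac{10 - 6}{\left(-1 - \left(-15\right) \left(-5\right)\right) \left(1 - 6\right)} = -21 + \frac{1}{-1 - 75} \frac{1}{-5} \cdot 4 = -21 + \frac{1}{-1 - 75} \left(- \frac{1}{5}\right) 4 = -21 + \frac{1}{-76} \left(- \frac{1}{5}\right) 4 = -21 - \left(- \frac{1}{380}\right) 4 = -21 + \frac{1}{95} = - \frac{1994}{95}$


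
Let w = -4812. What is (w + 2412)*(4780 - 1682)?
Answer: -7435200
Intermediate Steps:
(w + 2412)*(4780 - 1682) = (-4812 + 2412)*(4780 - 1682) = -2400*3098 = -7435200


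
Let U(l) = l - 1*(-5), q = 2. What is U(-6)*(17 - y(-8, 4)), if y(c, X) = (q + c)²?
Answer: 19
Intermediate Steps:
U(l) = 5 + l (U(l) = l + 5 = 5 + l)
y(c, X) = (2 + c)²
U(-6)*(17 - y(-8, 4)) = (5 - 6)*(17 - (2 - 8)²) = -(17 - 1*(-6)²) = -(17 - 1*36) = -(17 - 36) = -1*(-19) = 19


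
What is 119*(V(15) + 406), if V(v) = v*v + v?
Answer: 76874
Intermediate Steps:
V(v) = v + v**2 (V(v) = v**2 + v = v + v**2)
119*(V(15) + 406) = 119*(15*(1 + 15) + 406) = 119*(15*16 + 406) = 119*(240 + 406) = 119*646 = 76874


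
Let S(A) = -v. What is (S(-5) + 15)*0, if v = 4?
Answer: 0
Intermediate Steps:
S(A) = -4 (S(A) = -1*4 = -4)
(S(-5) + 15)*0 = (-4 + 15)*0 = 11*0 = 0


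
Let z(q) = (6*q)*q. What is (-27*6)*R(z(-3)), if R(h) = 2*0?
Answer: 0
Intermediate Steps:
z(q) = 6*q²
R(h) = 0
(-27*6)*R(z(-3)) = -27*6*0 = -162*0 = 0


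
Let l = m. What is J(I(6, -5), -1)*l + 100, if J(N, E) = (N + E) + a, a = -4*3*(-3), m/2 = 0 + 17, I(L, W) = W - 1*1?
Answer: 1086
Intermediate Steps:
I(L, W) = -1 + W (I(L, W) = W - 1 = -1 + W)
m = 34 (m = 2*(0 + 17) = 2*17 = 34)
l = 34
a = 36 (a = -12*(-3) = 36)
J(N, E) = 36 + E + N (J(N, E) = (N + E) + 36 = (E + N) + 36 = 36 + E + N)
J(I(6, -5), -1)*l + 100 = (36 - 1 + (-1 - 5))*34 + 100 = (36 - 1 - 6)*34 + 100 = 29*34 + 100 = 986 + 100 = 1086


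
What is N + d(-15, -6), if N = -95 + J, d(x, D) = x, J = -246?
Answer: -356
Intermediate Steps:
N = -341 (N = -95 - 246 = -341)
N + d(-15, -6) = -341 - 15 = -356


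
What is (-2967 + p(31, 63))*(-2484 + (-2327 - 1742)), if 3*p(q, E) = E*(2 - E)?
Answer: 27837144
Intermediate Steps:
p(q, E) = E*(2 - E)/3 (p(q, E) = (E*(2 - E))/3 = E*(2 - E)/3)
(-2967 + p(31, 63))*(-2484 + (-2327 - 1742)) = (-2967 + (⅓)*63*(2 - 1*63))*(-2484 + (-2327 - 1742)) = (-2967 + (⅓)*63*(2 - 63))*(-2484 - 4069) = (-2967 + (⅓)*63*(-61))*(-6553) = (-2967 - 1281)*(-6553) = -4248*(-6553) = 27837144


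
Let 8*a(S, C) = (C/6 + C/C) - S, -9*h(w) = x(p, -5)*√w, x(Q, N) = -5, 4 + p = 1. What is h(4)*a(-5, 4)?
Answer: 25/27 ≈ 0.92593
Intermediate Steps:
p = -3 (p = -4 + 1 = -3)
h(w) = 5*√w/9 (h(w) = -(-5)*√w/9 = 5*√w/9)
a(S, C) = ⅛ - S/8 + C/48 (a(S, C) = ((C/6 + C/C) - S)/8 = ((C*(⅙) + 1) - S)/8 = ((C/6 + 1) - S)/8 = ((1 + C/6) - S)/8 = (1 - S + C/6)/8 = ⅛ - S/8 + C/48)
h(4)*a(-5, 4) = (5*√4/9)*(⅛ - ⅛*(-5) + (1/48)*4) = ((5/9)*2)*(⅛ + 5/8 + 1/12) = (10/9)*(⅚) = 25/27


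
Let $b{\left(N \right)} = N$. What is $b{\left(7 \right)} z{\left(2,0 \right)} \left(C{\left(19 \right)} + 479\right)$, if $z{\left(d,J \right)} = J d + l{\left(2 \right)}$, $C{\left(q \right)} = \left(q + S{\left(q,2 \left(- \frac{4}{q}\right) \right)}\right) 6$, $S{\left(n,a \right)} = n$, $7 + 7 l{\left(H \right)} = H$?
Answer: $-3535$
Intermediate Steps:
$l{\left(H \right)} = -1 + \frac{H}{7}$
$C{\left(q \right)} = 12 q$ ($C{\left(q \right)} = \left(q + q\right) 6 = 2 q 6 = 12 q$)
$z{\left(d,J \right)} = - \frac{5}{7} + J d$ ($z{\left(d,J \right)} = J d + \left(-1 + \frac{1}{7} \cdot 2\right) = J d + \left(-1 + \frac{2}{7}\right) = J d - \frac{5}{7} = - \frac{5}{7} + J d$)
$b{\left(7 \right)} z{\left(2,0 \right)} \left(C{\left(19 \right)} + 479\right) = 7 \left(- \frac{5}{7} + 0 \cdot 2\right) \left(12 \cdot 19 + 479\right) = 7 \left(- \frac{5}{7} + 0\right) \left(228 + 479\right) = 7 \left(- \frac{5}{7}\right) 707 = \left(-5\right) 707 = -3535$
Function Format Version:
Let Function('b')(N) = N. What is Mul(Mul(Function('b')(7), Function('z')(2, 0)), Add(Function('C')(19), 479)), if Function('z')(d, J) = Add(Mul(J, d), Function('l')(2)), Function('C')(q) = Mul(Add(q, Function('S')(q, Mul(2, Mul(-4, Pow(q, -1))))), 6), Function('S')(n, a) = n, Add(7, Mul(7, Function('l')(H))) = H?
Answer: -3535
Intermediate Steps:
Function('l')(H) = Add(-1, Mul(Rational(1, 7), H))
Function('C')(q) = Mul(12, q) (Function('C')(q) = Mul(Add(q, q), 6) = Mul(Mul(2, q), 6) = Mul(12, q))
Function('z')(d, J) = Add(Rational(-5, 7), Mul(J, d)) (Function('z')(d, J) = Add(Mul(J, d), Add(-1, Mul(Rational(1, 7), 2))) = Add(Mul(J, d), Add(-1, Rational(2, 7))) = Add(Mul(J, d), Rational(-5, 7)) = Add(Rational(-5, 7), Mul(J, d)))
Mul(Mul(Function('b')(7), Function('z')(2, 0)), Add(Function('C')(19), 479)) = Mul(Mul(7, Add(Rational(-5, 7), Mul(0, 2))), Add(Mul(12, 19), 479)) = Mul(Mul(7, Add(Rational(-5, 7), 0)), Add(228, 479)) = Mul(Mul(7, Rational(-5, 7)), 707) = Mul(-5, 707) = -3535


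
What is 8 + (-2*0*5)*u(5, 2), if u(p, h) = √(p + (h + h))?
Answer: 8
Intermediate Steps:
u(p, h) = √(p + 2*h)
8 + (-2*0*5)*u(5, 2) = 8 + (-2*0*5)*√(5 + 2*2) = 8 + (0*5)*√(5 + 4) = 8 + 0*√9 = 8 + 0*3 = 8 + 0 = 8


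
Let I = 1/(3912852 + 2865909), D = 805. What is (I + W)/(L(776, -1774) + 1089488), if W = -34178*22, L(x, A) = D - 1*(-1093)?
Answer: -5097058856075/7398244852746 ≈ -0.68896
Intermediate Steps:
L(x, A) = 1898 (L(x, A) = 805 - 1*(-1093) = 805 + 1093 = 1898)
W = -751916
I = 1/6778761 ≈ 1.4752e-7
(I + W)/(L(776, -1774) + 1089488) = (1/6778761 - 751916)/(1898 + 1089488) = -5097058856075/6778761/1091386 = -5097058856075/6778761*1/1091386 = -5097058856075/7398244852746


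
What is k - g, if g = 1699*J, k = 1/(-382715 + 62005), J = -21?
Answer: 11442612089/320710 ≈ 35679.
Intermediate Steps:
k = -1/320710 (k = 1/(-320710) = -1/320710 ≈ -3.1181e-6)
g = -35679 (g = 1699*(-21) = -35679)
k - g = -1/320710 - 1*(-35679) = -1/320710 + 35679 = 11442612089/320710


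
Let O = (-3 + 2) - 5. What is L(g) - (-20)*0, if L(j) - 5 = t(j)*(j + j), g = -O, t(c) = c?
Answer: 77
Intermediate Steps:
O = -6 (O = -1 - 5 = -6)
g = 6 (g = -1*(-6) = 6)
L(j) = 5 + 2*j**2 (L(j) = 5 + j*(j + j) = 5 + j*(2*j) = 5 + 2*j**2)
L(g) - (-20)*0 = (5 + 2*6**2) - (-20)*0 = (5 + 2*36) - 1*0 = (5 + 72) + 0 = 77 + 0 = 77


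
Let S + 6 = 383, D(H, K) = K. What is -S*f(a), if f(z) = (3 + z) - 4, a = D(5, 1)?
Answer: 0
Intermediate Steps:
a = 1
f(z) = -1 + z
S = 377 (S = -6 + 383 = 377)
-S*f(a) = -377*(-1 + 1) = -377*0 = -1*0 = 0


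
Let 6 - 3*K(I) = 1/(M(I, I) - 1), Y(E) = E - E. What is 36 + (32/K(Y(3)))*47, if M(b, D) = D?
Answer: 4764/7 ≈ 680.57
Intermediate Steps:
Y(E) = 0
K(I) = 2 - 1/(3*(-1 + I)) (K(I) = 2 - 1/(3*(I - 1)) = 2 - 1/(3*(-1 + I)))
36 + (32/K(Y(3)))*47 = 36 + (32/(((-7 + 6*0)/(3*(-1 + 0)))))*47 = 36 + (32/(((⅓)*(-7 + 0)/(-1))))*47 = 36 + (32/(((⅓)*(-1)*(-7))))*47 = 36 + (32/(7/3))*47 = 36 + (32*(3/7))*47 = 36 + (96/7)*47 = 36 + 4512/7 = 4764/7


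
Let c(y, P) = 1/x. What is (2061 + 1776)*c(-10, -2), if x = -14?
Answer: -3837/14 ≈ -274.07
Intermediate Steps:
c(y, P) = -1/14 (c(y, P) = 1/(-14) = -1/14)
(2061 + 1776)*c(-10, -2) = (2061 + 1776)*(-1/14) = 3837*(-1/14) = -3837/14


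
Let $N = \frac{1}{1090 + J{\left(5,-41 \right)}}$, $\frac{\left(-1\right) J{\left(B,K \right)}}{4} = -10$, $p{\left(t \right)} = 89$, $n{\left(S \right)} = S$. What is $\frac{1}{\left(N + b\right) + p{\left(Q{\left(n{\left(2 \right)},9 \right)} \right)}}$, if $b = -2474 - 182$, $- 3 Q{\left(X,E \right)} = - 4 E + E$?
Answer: $- \frac{1130}{2900709} \approx -0.00038956$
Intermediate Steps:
$Q{\left(X,E \right)} = E$ ($Q{\left(X,E \right)} = - \frac{- 4 E + E}{3} = - \frac{\left(-3\right) E}{3} = E$)
$J{\left(B,K \right)} = 40$ ($J{\left(B,K \right)} = \left(-4\right) \left(-10\right) = 40$)
$N = \frac{1}{1130}$ ($N = \frac{1}{1090 + 40} = \frac{1}{1130} \approx 0.00088496$)
$b = -2656$
$\frac{1}{\left(N + b\right) + p{\left(Q{\left(n{\left(2 \right)},9 \right)} \right)}} = \frac{1}{\left(\frac{1}{1130} - 2656\right) + 89} = \frac{1}{- \frac{3001279}{1130} + 89} = \frac{1}{- \frac{2900709}{1130}} = - \frac{1130}{2900709}$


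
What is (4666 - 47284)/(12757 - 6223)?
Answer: -7103/1089 ≈ -6.5225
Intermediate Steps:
(4666 - 47284)/(12757 - 6223) = -42618/6534 = -42618*1/6534 = -7103/1089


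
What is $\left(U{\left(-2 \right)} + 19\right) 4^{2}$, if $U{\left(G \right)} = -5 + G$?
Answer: $192$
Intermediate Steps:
$\left(U{\left(-2 \right)} + 19\right) 4^{2} = \left(\left(-5 - 2\right) + 19\right) 4^{2} = \left(-7 + 19\right) 16 = 12 \cdot 16 = 192$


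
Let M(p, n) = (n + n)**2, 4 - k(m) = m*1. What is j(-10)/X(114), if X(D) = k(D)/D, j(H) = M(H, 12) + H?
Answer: -32262/55 ≈ -586.58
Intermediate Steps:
k(m) = 4 - m
M(p, n) = 4*n**2 (M(p, n) = (2*n)**2 = 4*n**2)
j(H) = 576 + H (j(H) = 4*12**2 + H = 4*144 + H = 576 + H)
X(D) = (4 - D)/D
j(-10)/X(114) = (576 - 10)/(((4 - 1*114)/114)) = 566/(((4 - 114)/114)) = 566/(((1/114)*(-110))) = 566/(-55/57) = 566*(-57/55) = -32262/55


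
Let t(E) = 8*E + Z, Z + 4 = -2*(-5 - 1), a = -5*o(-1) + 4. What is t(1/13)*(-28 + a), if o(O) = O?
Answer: -2128/13 ≈ -163.69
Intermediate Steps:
a = 9 (a = -5*(-1) + 4 = 5 + 4 = 9)
Z = 8 (Z = -4 - 2*(-5 - 1) = -4 - 2*(-6) = -4 + 12 = 8)
t(E) = 8 + 8*E (t(E) = 8*E + 8 = 8 + 8*E)
t(1/13)*(-28 + a) = (8 + 8/13)*(-28 + 9) = (8 + 8*(1/13))*(-19) = (8 + 8/13)*(-19) = (112/13)*(-19) = -2128/13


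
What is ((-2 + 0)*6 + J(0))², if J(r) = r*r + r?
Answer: 144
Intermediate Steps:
J(r) = r + r² (J(r) = r² + r = r + r²)
((-2 + 0)*6 + J(0))² = ((-2 + 0)*6 + 0*(1 + 0))² = (-2*6 + 0*1)² = (-12 + 0)² = (-12)² = 144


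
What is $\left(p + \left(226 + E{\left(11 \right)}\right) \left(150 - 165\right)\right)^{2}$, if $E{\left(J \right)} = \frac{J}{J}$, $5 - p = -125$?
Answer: $10725625$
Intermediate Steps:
$p = 130$ ($p = 5 - -125 = 5 + 125 = 130$)
$E{\left(J \right)} = 1$
$\left(p + \left(226 + E{\left(11 \right)}\right) \left(150 - 165\right)\right)^{2} = \left(130 + \left(226 + 1\right) \left(150 - 165\right)\right)^{2} = \left(130 + 227 \left(-15\right)\right)^{2} = \left(130 - 3405\right)^{2} = \left(-3275\right)^{2} = 10725625$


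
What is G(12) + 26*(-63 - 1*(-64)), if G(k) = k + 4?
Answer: 42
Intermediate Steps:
G(k) = 4 + k
G(12) + 26*(-63 - 1*(-64)) = (4 + 12) + 26*(-63 - 1*(-64)) = 16 + 26*(-63 + 64) = 16 + 26*1 = 16 + 26 = 42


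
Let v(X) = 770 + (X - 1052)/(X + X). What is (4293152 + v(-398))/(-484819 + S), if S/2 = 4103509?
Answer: 1708981681/3073435202 ≈ 0.55605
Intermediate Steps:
S = 8207018 (S = 2*4103509 = 8207018)
v(X) = 770 + (-1052 + X)/(2*X) (v(X) = 770 + (-1052 + X)/((2*X)) = 770 + (-1052 + X)*(1/(2*X)) = 770 + (-1052 + X)/(2*X))
(4293152 + v(-398))/(-484819 + S) = (4293152 + (1541/2 - 526/(-398)))/(-484819 + 8207018) = (4293152 + (1541/2 - 526*(-1/398)))/7722199 = (4293152 + (1541/2 + 263/199))*(1/7722199) = (4293152 + 307185/398)*(1/7722199) = (1708981681/398)*(1/7722199) = 1708981681/3073435202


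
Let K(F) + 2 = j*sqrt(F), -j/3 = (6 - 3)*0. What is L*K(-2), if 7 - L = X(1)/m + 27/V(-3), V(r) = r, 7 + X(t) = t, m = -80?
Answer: -637/20 ≈ -31.850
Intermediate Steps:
X(t) = -7 + t
j = 0 (j = -3*(6 - 3)*0 = -9*0 = -3*0 = 0)
L = 637/40 (L = 7 - ((-7 + 1)/(-80) + 27/(-3)) = 7 - (-6*(-1/80) + 27*(-1/3)) = 7 - (3/40 - 9) = 7 - 1*(-357/40) = 7 + 357/40 = 637/40 ≈ 15.925)
K(F) = -2 (K(F) = -2 + 0*sqrt(F) = -2 + 0 = -2)
L*K(-2) = (637/40)*(-2) = -637/20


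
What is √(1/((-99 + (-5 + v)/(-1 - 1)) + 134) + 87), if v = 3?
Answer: √3133/6 ≈ 9.3289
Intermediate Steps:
√(1/((-99 + (-5 + v)/(-1 - 1)) + 134) + 87) = √(1/((-99 + (-5 + 3)/(-1 - 1)) + 134) + 87) = √(1/((-99 - 2/(-2)) + 134) + 87) = √(1/((-99 - ½*(-2)) + 134) + 87) = √(1/((-99 + 1) + 134) + 87) = √(1/(-98 + 134) + 87) = √(1/36 + 87) = √(3133/36) = √3133/6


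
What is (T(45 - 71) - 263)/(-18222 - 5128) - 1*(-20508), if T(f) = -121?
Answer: 239431092/11675 ≈ 20508.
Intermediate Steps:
(T(45 - 71) - 263)/(-18222 - 5128) - 1*(-20508) = (-121 - 263)/(-18222 - 5128) - 1*(-20508) = -384/(-23350) + 20508 = -384*(-1/23350) + 20508 = 192/11675 + 20508 = 239431092/11675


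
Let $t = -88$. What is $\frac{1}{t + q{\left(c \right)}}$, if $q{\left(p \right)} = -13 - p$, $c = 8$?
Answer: $- \frac{1}{109} \approx -0.0091743$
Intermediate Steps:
$\frac{1}{t + q{\left(c \right)}} = \frac{1}{-88 - 21} = \frac{1}{-109} = - \frac{1}{109}$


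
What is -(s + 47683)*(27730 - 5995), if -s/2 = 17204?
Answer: -288532125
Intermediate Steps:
s = -34408 (s = -2*17204 = -34408)
-(s + 47683)*(27730 - 5995) = -(-34408 + 47683)*(27730 - 5995) = -13275*21735 = -1*288532125 = -288532125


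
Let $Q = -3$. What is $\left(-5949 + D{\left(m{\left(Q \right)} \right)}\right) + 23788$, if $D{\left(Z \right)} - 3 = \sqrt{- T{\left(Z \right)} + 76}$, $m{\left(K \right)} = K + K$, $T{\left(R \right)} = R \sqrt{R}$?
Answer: $17842 + \sqrt{76 + 6 i \sqrt{6}} \approx 17851.0 + 0.83905 i$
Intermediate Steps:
$T{\left(R \right)} = R^{\frac{3}{2}}$
$m{\left(K \right)} = 2 K$
$D{\left(Z \right)} = 3 + \sqrt{76 - Z^{\frac{3}{2}}}$ ($D{\left(Z \right)} = 3 + \sqrt{- Z^{\frac{3}{2}} + 76} = 3 + \sqrt{76 - Z^{\frac{3}{2}}}$)
$\left(-5949 + D{\left(m{\left(Q \right)} \right)}\right) + 23788 = \left(-5949 + \left(3 + \sqrt{76 - \left(2 \left(-3\right)\right)^{\frac{3}{2}}}\right)\right) + 23788 = \left(-5949 + \left(3 + \sqrt{76 - \left(-6\right)^{\frac{3}{2}}}\right)\right) + 23788 = \left(-5949 + \left(3 + \sqrt{76 - - 6 i \sqrt{6}}\right)\right) + 23788 = \left(-5949 + \left(3 + \sqrt{76 + 6 i \sqrt{6}}\right)\right) + 23788 = \left(-5946 + \sqrt{76 + 6 i \sqrt{6}}\right) + 23788 = 17842 + \sqrt{76 + 6 i \sqrt{6}}$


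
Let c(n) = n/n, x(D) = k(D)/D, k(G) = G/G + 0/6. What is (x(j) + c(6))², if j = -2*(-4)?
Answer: 81/64 ≈ 1.2656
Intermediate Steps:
j = 8
k(G) = 1 (k(G) = 1 + 0*(⅙) = 1 + 0 = 1)
x(D) = 1/D
c(n) = 1
(x(j) + c(6))² = (1/8 + 1)² = (⅛ + 1)² = (9/8)² = 81/64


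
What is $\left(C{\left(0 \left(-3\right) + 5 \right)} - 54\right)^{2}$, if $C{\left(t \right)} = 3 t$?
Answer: $1521$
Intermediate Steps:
$\left(C{\left(0 \left(-3\right) + 5 \right)} - 54\right)^{2} = \left(3 \left(0 \left(-3\right) + 5\right) - 54\right)^{2} = \left(3 \left(0 + 5\right) - 54\right)^{2} = \left(3 \cdot 5 - 54\right)^{2} = \left(15 - 54\right)^{2} = \left(-39\right)^{2} = 1521$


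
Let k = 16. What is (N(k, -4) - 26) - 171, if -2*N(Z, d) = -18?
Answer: -188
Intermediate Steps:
N(Z, d) = 9 (N(Z, d) = -½*(-18) = 9)
(N(k, -4) - 26) - 171 = (9 - 26) - 171 = -17 - 171 = -188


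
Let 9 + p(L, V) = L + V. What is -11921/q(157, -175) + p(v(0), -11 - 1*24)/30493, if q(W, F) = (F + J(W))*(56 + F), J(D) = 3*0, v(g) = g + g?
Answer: -52060479/90716675 ≈ -0.57388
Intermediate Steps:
v(g) = 2*g
J(D) = 0
p(L, V) = -9 + L + V (p(L, V) = -9 + (L + V) = -9 + L + V)
q(W, F) = F*(56 + F) (q(W, F) = (F + 0)*(56 + F) = F*(56 + F))
-11921/q(157, -175) + p(v(0), -11 - 1*24)/30493 = -11921*(-1/(175*(56 - 175))) + (-9 + 2*0 + (-11 - 1*24))/30493 = -11921/((-175*(-119))) + (-9 + 0 + (-11 - 24))*(1/30493) = -11921/20825 + (-9 + 0 - 35)*(1/30493) = -11921*1/20825 - 44*1/30493 = -1703/2975 - 44/30493 = -52060479/90716675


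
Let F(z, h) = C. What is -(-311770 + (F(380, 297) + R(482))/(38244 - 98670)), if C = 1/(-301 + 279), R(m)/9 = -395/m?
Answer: 49942226147347/160189326 ≈ 3.1177e+5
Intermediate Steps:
R(m) = -3555/m (R(m) = 9*(-395/m) = -3555/m)
C = -1/22 (C = 1/(-22) = -1/22 ≈ -0.045455)
F(z, h) = -1/22
-(-311770 + (F(380, 297) + R(482))/(38244 - 98670)) = -(-311770 + (-1/22 - 3555/482)/(38244 - 98670)) = -(-311770 + (-1/22 - 3555*1/482)/(-60426)) = -(-311770 + (-1/22 - 3555/482)*(-1/60426)) = -(-311770 - 19673/2651*(-1/60426)) = -(-311770 + 19673/160189326) = -1*(-49942226147347/160189326) = 49942226147347/160189326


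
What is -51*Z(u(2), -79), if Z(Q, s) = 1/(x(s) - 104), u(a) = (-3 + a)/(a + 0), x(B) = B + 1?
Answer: 51/182 ≈ 0.28022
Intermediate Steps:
x(B) = 1 + B
u(a) = (-3 + a)/a
Z(Q, s) = 1/(-103 + s) (Z(Q, s) = 1/((1 + s) - 104) = 1/(-103 + s))
-51*Z(u(2), -79) = -51/(-103 - 79) = -51/(-182) = -51*(-1/182) = 51/182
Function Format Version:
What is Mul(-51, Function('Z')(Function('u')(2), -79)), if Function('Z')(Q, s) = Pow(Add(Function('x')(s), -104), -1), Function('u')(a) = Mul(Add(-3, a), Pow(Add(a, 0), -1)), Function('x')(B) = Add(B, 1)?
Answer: Rational(51, 182) ≈ 0.28022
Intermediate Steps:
Function('x')(B) = Add(1, B)
Function('u')(a) = Mul(Pow(a, -1), Add(-3, a)) (Function('u')(a) = Mul(Add(-3, a), Pow(a, -1)) = Mul(Pow(a, -1), Add(-3, a)))
Function('Z')(Q, s) = Pow(Add(-103, s), -1) (Function('Z')(Q, s) = Pow(Add(Add(1, s), -104), -1) = Pow(Add(-103, s), -1))
Mul(-51, Function('Z')(Function('u')(2), -79)) = Mul(-51, Pow(Add(-103, -79), -1)) = Mul(-51, Pow(-182, -1)) = Mul(-51, Rational(-1, 182)) = Rational(51, 182)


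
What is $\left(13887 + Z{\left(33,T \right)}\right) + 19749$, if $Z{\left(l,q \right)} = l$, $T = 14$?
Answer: $33669$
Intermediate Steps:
$\left(13887 + Z{\left(33,T \right)}\right) + 19749 = \left(13887 + 33\right) + 19749 = 13920 + 19749 = 33669$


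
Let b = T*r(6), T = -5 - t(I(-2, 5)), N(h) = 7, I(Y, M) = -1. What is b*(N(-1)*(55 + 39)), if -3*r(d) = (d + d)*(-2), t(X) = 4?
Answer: -47376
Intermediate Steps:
T = -9 (T = -5 - 1*4 = -5 - 4 = -9)
r(d) = 4*d/3 (r(d) = -(d + d)*(-2)/3 = -2*d*(-2)/3 = -(-4)*d/3 = 4*d/3)
b = -72 (b = -12*6 = -9*8 = -72)
b*(N(-1)*(55 + 39)) = -504*(55 + 39) = -504*94 = -72*658 = -47376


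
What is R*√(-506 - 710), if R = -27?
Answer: -216*I*√19 ≈ -941.52*I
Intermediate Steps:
R*√(-506 - 710) = -27*√(-506 - 710) = -216*I*√19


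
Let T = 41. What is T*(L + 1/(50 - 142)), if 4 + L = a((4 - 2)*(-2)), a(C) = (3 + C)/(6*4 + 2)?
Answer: -198563/1196 ≈ -166.02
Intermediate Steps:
a(C) = 3/26 + C/26 (a(C) = (3 + C)/(24 + 2) = (3 + C)/26 = (3 + C)*(1/26) = 3/26 + C/26)
L = -105/26 (L = -4 + (3/26 + ((4 - 2)*(-2))/26) = -4 + (3/26 + (2*(-2))/26) = -4 + (3/26 + (1/26)*(-4)) = -4 + (3/26 - 2/13) = -4 - 1/26 = -105/26 ≈ -4.0385)
T*(L + 1/(50 - 142)) = 41*(-105/26 + 1/(50 - 142)) = 41*(-105/26 + 1/(-92)) = 41*(-105/26 - 1/92) = 41*(-4843/1196) = -198563/1196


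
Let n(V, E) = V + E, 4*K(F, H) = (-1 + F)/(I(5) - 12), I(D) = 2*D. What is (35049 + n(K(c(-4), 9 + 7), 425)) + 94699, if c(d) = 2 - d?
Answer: 1041379/8 ≈ 1.3017e+5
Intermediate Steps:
K(F, H) = ⅛ - F/8 (K(F, H) = ((-1 + F)/(2*5 - 12))/4 = ((-1 + F)/(10 - 12))/4 = ((-1 + F)/(-2))/4 = ((-1 + F)*(-½))/4 = (½ - F/2)/4 = ⅛ - F/8)
n(V, E) = E + V
(35049 + n(K(c(-4), 9 + 7), 425)) + 94699 = (35049 + (425 + (⅛ - (2 - 1*(-4))/8))) + 94699 = (35049 + (425 + (⅛ - (2 + 4)/8))) + 94699 = (35049 + (425 + (⅛ - ⅛*6))) + 94699 = (35049 + (425 + (⅛ - ¾))) + 94699 = (35049 + (425 - 5/8)) + 94699 = (35049 + 3395/8) + 94699 = 283787/8 + 94699 = 1041379/8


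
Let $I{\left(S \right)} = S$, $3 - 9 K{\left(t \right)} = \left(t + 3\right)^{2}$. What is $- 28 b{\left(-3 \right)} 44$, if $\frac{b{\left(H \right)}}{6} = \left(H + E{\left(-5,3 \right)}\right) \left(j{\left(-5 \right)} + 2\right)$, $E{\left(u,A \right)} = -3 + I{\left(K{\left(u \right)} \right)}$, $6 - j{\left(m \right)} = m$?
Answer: $\frac{1761760}{3} \approx 5.8725 \cdot 10^{5}$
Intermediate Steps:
$j{\left(m \right)} = 6 - m$
$K{\left(t \right)} = \frac{1}{3} - \frac{\left(3 + t\right)^{2}}{9}$ ($K{\left(t \right)} = \frac{1}{3} - \frac{\left(t + 3\right)^{2}}{9} = \frac{1}{3} - \frac{\left(3 + t\right)^{2}}{9}$)
$E{\left(u,A \right)} = - \frac{8}{3} - \frac{\left(3 + u\right)^{2}}{9}$ ($E{\left(u,A \right)} = -3 - \left(- \frac{1}{3} + \frac{\left(3 + u\right)^{2}}{9}\right) = - \frac{8}{3} - \frac{\left(3 + u\right)^{2}}{9}$)
$b{\left(H \right)} = - \frac{728}{3} + 78 H$ ($b{\left(H \right)} = 6 \left(H - \left(\frac{8}{3} + \frac{\left(3 - 5\right)^{2}}{9}\right)\right) \left(\left(6 - -5\right) + 2\right) = 6 \left(H - \left(\frac{8}{3} + \frac{\left(-2\right)^{2}}{9}\right)\right) \left(\left(6 + 5\right) + 2\right) = 6 \left(H - \frac{28}{9}\right) \left(11 + 2\right) = 6 \left(H - \frac{28}{9}\right) 13 = 6 \left(- \frac{28}{9} + H\right) 13 = 6 \left(- \frac{364}{9} + 13 H\right) = - \frac{728}{3} + 78 H$)
$- 28 b{\left(-3 \right)} 44 = - 28 \left(- \frac{728}{3} + 78 \left(-3\right)\right) 44 = - 28 \left(- \frac{728}{3} - 234\right) 44 = \left(-28\right) \left(- \frac{1430}{3}\right) 44 = \frac{40040}{3} \cdot 44 = \frac{1761760}{3}$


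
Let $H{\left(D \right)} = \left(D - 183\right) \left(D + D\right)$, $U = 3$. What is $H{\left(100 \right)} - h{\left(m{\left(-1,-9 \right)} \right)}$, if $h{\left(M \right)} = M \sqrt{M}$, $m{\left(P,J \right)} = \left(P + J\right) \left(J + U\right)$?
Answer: $-16600 - 120 \sqrt{15} \approx -17065.0$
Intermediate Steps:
$m{\left(P,J \right)} = \left(3 + J\right) \left(J + P\right)$ ($m{\left(P,J \right)} = \left(P + J\right) \left(J + 3\right) = \left(J + P\right) \left(3 + J\right) = \left(3 + J\right) \left(J + P\right)$)
$h{\left(M \right)} = M^{\frac{3}{2}}$
$H{\left(D \right)} = 2 D \left(-183 + D\right)$ ($H{\left(D \right)} = \left(-183 + D\right) 2 D = 2 D \left(-183 + D\right)$)
$H{\left(100 \right)} - h{\left(m{\left(-1,-9 \right)} \right)} = 2 \cdot 100 \left(-183 + 100\right) - \left(\left(-9\right)^{2} + 3 \left(-9\right) + 3 \left(-1\right) - -9\right)^{\frac{3}{2}} = 2 \cdot 100 \left(-83\right) - \left(81 - 27 - 3 + 9\right)^{\frac{3}{2}} = -16600 - 60^{\frac{3}{2}} = -16600 - 120 \sqrt{15}$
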